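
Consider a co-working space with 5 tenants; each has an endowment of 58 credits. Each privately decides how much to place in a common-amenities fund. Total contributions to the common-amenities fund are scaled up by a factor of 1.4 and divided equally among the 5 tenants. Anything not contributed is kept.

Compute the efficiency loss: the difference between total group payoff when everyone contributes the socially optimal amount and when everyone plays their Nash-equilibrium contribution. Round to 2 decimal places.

116.00 credits

Each contributed unit returns 1.4/5 = 0.2800 to its contributor — below 1 — so contributing 0 is dominant for every player. At the Nash equilibrium everyone keeps their 58, and the group total is 5 × 58 = 290.
Each contributed unit returns 1.400 to the group as a whole (0.2800 to each of 5 players), which exceeds 1, so the social optimum is full contribution: group total = 1.400 × 290 = 406.00.
Efficiency loss = 406.00 − 290 = 116.00.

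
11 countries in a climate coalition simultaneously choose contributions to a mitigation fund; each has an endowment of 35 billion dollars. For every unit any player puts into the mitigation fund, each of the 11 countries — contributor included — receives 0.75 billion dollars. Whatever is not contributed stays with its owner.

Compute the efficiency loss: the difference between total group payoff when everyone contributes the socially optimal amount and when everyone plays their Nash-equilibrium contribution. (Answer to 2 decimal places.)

The private return per contributed unit is 0.75 < 1, so contributing 0 is dominant for every player. At the Nash equilibrium everyone keeps their 35, and the group total is 11 × 35 = 385.
Each contributed unit returns 8.250 to the group as a whole (0.75 to each of 11 players), which exceeds 1, so the social optimum is full contribution: group total = 8.250 × 385 = 3176.25.
Efficiency loss = 3176.25 − 385 = 2791.25.

2791.25 billion dollars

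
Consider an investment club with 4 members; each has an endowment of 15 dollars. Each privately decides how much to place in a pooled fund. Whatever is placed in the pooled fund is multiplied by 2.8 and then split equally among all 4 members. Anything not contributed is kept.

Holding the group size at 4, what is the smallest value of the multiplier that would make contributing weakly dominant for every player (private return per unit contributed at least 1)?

4

A contributed unit returns (multiplier)/4 to its contributor.
This reaches 1 exactly when the multiplier is 4.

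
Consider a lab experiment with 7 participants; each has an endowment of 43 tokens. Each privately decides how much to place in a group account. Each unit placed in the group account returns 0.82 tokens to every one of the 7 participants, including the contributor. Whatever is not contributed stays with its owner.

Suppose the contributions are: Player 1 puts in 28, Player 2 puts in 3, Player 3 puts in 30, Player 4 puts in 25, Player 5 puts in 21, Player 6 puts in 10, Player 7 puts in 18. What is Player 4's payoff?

128.70 tokens

Total contributed: 28 + 3 + 30 + 25 + 21 + 10 + 18 = 135.
Each receives 0.82 × 135 = 110.70 from the group account.
Player 4 keeps 43 − 25 = 18, so Player 4's payoff is 18 + 110.70 = 128.70.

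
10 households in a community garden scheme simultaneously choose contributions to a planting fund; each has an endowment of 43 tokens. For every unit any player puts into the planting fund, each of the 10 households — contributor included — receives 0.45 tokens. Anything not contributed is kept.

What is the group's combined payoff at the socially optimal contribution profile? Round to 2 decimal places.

1935.00 tokens

Each contributed unit returns 4.500 to the group as a whole (0.45 to each of 10 players), which exceeds 1, so the social optimum is full contribution: group total = 4.500 × 430 = 1935.00.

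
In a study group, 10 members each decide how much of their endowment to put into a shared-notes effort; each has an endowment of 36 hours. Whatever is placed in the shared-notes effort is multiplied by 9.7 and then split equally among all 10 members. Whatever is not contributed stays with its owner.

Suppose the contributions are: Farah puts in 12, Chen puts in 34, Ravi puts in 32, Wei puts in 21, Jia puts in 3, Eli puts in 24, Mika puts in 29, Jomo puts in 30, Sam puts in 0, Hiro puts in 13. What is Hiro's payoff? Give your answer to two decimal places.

215.06 hours

Total contributed: 12 + 34 + 32 + 21 + 3 + 24 + 29 + 30 + 0 + 13 = 198.
Each receives 9.7 × 198 / 10 = 192.06 from the shared-notes effort.
Hiro keeps 36 − 13 = 23, so Hiro's payoff is 23 + 192.06 = 215.06.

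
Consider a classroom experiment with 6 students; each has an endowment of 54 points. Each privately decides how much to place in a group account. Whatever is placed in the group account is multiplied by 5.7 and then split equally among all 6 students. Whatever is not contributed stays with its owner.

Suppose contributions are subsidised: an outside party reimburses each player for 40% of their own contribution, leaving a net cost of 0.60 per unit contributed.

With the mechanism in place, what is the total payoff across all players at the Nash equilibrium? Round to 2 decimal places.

1976.40 points

Under the mechanism each unit contributed yields (5.7/6) / 0.60 = 1.5833 back to its contributor per unit of net cost, which exceeds 1, making full contribution the dominant choice for everyone.
At the Nash equilibrium everyone contributes 54. Group total payoff = 6 × (54 × 0.40 + 5.7 × 54) = 1976.40.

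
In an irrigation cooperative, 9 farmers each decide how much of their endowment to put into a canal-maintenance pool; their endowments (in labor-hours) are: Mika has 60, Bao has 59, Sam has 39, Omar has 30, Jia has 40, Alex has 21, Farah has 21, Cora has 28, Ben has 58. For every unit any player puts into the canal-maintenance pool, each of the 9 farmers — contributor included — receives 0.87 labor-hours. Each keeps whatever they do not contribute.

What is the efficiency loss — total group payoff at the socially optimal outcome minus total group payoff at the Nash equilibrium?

2431.48 labor-hours

The private return per contributed unit is 0.87 < 1 for everyone, so the Nash equilibrium is zero contribution and the group total is Σ E_j = 60 + 59 + 39 + 30 + 40 + 21 + 21 + 28 + 58 = 356.
Each contributed unit returns 7.830 to the group, so the social optimum is full contribution by everyone: group total = 7.830 × 356 = 2787.48.
Efficiency loss = (7.830 − 1) × 356 = 2431.48.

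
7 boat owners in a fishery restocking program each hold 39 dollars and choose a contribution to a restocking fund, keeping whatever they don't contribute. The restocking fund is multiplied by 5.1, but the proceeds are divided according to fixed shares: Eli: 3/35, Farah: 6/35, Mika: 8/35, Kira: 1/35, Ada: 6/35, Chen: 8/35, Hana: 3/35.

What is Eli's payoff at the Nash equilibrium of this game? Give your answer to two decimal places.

For player j, contributing a unit is worthwhile iff 5.1 × (j's share) ≥ 1, i.e. iff j's share is at least 0.1961.
Mika and Chen clear that bar, contributing 39 each; the remaining 5 contribute 0. Total contributed: 78.
Eli keeps 39 and receives 5.1 × 78 × 3/35 = 34.10 from the restocking fund, for a payoff of 73.10.

73.10 dollars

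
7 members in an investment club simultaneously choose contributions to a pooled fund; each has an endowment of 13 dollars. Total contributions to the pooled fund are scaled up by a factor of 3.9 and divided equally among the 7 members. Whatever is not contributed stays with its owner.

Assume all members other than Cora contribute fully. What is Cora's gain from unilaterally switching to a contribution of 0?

5.76 dollars

Switching from a contribution of 13 to 0 lets Cora keep an extra 13 dollars, but lowers the pooled fund by 13, which costs Cora their own share of that drop: 3.9/7 × 13 = 7.24.
Net gain = 13 − 7.24 = 5.76. The private return per contributed unit (0.5571) is below 1, so free-riding is indeed the best response regardless of what the others do.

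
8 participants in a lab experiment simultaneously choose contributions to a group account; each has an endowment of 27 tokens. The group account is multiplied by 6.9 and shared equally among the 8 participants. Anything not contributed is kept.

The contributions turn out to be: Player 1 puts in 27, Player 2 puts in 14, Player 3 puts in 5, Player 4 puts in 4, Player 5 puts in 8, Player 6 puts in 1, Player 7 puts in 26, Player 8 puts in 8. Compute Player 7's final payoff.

Total contributed: 27 + 14 + 5 + 4 + 8 + 1 + 26 + 8 = 93.
Each receives 6.9 × 93 / 8 = 80.21 from the group account.
Player 7 keeps 27 − 26 = 1, so Player 7's payoff is 1 + 80.21 = 81.21.

81.21 tokens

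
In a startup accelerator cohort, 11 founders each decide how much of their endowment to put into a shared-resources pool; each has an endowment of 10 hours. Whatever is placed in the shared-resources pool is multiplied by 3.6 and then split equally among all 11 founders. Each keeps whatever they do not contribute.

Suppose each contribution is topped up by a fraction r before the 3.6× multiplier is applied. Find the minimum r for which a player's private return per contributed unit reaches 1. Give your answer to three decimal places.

With matching at rate r, one contributed unit becomes (1 + r) in the shared-resources pool and returns 3.6 × (1 + r) / 11 to the contributor.
Setting this equal to 1: 1 + r = 11/3.6 = 3.0556.
So the minimum matching rate is r = 3.0556 − 1 = 2.056.

2.056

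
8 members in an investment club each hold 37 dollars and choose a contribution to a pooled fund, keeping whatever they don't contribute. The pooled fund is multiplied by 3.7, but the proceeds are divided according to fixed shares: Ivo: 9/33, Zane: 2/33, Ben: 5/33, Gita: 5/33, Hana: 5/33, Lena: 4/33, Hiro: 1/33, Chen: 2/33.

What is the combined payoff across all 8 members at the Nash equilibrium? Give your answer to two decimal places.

A player with share s gets back 3.7·s per unit contributed, so full contribution is dominant for anyone with s > 1/3.7 = 0.2703 and zero contribution is dominant for anyone below.
Only Ivo (9/33) clears that bar, contributing 37; the remaining 7 contribute 0. Total contributed: 37.
The pooled fund pays out 3.7 × 37 = 136.90 in total (split across the unequal shares, but the aggregate is all that matters for the group sum).
The 7 free-riders keep 37 each, adding 259. Group total = 259 + 136.90 = 395.90.

395.90 dollars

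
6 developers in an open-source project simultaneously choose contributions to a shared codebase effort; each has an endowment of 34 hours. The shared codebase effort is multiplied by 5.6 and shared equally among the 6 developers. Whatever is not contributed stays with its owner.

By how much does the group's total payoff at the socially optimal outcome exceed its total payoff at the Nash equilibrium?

Each contributed unit returns 5.6/6 = 0.9333 to its contributor — below 1 — so contributing 0 is dominant for every player. At the Nash equilibrium everyone keeps their 34, and the group total is 6 × 34 = 204.
Each contributed unit returns 5.600 to the group as a whole (0.9333 to each of 6 players), which exceeds 1, so the social optimum is full contribution: group total = 5.600 × 204 = 1142.40.
Efficiency loss = 1142.40 − 204 = 938.40.

938.40 hours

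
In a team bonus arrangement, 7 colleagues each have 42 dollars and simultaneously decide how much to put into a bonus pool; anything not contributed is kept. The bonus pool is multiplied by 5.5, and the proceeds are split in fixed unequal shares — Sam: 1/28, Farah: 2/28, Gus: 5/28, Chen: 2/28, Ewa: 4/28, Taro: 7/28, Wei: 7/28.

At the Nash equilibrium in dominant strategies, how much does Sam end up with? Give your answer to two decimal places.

For player j, contributing a unit is worthwhile iff 5.5 × (j's share) ≥ 1, i.e. iff j's share is at least 0.1818.
Taro and Wei clear that bar, contributing 42 each; the remaining 5 contribute 0. Total contributed: 84.
Sam keeps 42 and receives 5.5 × 84 × 1/28 = 16.50 from the bonus pool, for a payoff of 58.50.

58.50 dollars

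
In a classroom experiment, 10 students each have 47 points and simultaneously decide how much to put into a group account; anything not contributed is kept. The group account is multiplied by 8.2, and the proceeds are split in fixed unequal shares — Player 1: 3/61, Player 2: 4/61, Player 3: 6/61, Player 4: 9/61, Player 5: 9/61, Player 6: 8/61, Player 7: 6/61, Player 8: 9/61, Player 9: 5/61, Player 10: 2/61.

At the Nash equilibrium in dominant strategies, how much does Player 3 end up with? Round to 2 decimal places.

198.63 points

Each unit j contributes comes back to j as 8.2 × (j's share), so j prefers to contribute only if that share exceeds 1/8.2 = 0.1220; otherwise keeping the unit dominates.
The shares above 0.1220 belong to Player 4, Player 5, Player 6 and Player 8, contributing 47 each; the remaining 6 contribute 0. Total contributed: 188.
Player 3 keeps 47 and receives 8.2 × 188 × 6/61 = 151.63 from the group account, for a payoff of 198.63.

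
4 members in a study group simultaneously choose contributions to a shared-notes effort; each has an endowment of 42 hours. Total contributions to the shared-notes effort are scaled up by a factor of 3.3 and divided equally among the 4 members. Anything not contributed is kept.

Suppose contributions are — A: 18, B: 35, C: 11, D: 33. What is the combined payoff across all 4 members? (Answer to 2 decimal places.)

391.10 hours

Total contributed: 18 + 35 + 11 + 33 = 97; total kept: 4 × 42 − 97 = 71.
The shared-notes effort pays out 3.3 × 97 = 320.10 in aggregate.
Group total = 71 + 320.10 = 391.10.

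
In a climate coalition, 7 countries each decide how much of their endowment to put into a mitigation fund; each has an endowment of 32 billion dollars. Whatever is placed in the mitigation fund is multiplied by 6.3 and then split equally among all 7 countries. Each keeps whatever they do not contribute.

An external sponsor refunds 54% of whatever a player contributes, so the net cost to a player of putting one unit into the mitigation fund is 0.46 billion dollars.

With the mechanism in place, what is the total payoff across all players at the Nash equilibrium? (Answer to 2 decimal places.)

With the mechanism, a contributed unit returns (6.3/7) / 0.46 = 1.9565 per unit of net cost to the contributor — now above 1 — so contributing fully is weakly dominant for every player.
So the Nash equilibrium is full contribution by all 7; the group earns 7 × (32 × 0.54 + 6.3 × 32) = 1532.16.

1532.16 billion dollars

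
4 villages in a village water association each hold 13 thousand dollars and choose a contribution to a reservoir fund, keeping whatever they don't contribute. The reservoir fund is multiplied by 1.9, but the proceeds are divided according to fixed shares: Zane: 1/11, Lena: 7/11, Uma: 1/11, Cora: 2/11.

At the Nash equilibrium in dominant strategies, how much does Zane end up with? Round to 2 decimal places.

Each unit j contributes comes back to j as 1.9 × (j's share), so j prefers to contribute only if that share exceeds 1/1.9 = 0.5263; otherwise keeping the unit dominates.
Only Lena (7/11) clears that bar, contributing 13; the remaining 3 contribute 0. Total contributed: 13.
Zane keeps 13 and receives 1.9 × 13 × 1/11 = 2.25 from the reservoir fund, for a payoff of 15.25.

15.25 thousand dollars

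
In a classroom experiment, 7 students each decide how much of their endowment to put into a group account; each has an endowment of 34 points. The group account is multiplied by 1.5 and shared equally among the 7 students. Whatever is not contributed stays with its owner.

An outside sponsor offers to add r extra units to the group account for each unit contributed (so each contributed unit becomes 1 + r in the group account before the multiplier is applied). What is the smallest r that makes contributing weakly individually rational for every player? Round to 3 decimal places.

With matching at rate r, one contributed unit becomes (1 + r) in the group account and returns 1.5 × (1 + r) / 7 to the contributor.
Setting this equal to 1: 1 + r = 7/1.5 = 4.6667.
So the minimum matching rate is r = 4.6667 − 1 = 3.667.

3.667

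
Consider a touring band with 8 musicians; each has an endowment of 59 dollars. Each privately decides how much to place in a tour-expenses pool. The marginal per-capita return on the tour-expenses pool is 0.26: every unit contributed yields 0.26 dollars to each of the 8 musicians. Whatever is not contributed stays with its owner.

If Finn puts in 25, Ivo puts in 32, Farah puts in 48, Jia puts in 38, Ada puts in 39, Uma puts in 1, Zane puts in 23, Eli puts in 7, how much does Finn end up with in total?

Total contributed: 25 + 32 + 48 + 38 + 39 + 1 + 23 + 7 = 213.
Each receives 0.26 × 213 = 55.38 from the tour-expenses pool.
Finn keeps 59 − 25 = 34, so Finn's payoff is 34 + 55.38 = 89.38.

89.38 dollars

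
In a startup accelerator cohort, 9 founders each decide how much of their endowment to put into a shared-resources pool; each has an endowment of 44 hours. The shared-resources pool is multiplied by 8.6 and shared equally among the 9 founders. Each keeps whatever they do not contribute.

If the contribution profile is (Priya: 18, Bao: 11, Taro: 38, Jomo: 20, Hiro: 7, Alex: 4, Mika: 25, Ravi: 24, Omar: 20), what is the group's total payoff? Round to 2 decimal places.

Total contributed: 18 + 11 + 38 + 20 + 7 + 4 + 25 + 24 + 20 = 167; total kept: 9 × 44 − 167 = 229.
The shared-resources pool pays out 8.6 × 167 = 1436.20 in aggregate.
Group total = 229 + 1436.20 = 1665.20.

1665.20 hours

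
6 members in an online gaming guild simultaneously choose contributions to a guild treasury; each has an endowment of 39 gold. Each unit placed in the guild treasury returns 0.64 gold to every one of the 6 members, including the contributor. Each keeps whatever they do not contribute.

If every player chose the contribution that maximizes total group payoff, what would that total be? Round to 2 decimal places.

898.56 gold

Each contributed unit returns 3.840 to the group as a whole (0.64 to each of 6 players), which exceeds 1, so the social optimum is full contribution: group total = 3.840 × 234 = 898.56.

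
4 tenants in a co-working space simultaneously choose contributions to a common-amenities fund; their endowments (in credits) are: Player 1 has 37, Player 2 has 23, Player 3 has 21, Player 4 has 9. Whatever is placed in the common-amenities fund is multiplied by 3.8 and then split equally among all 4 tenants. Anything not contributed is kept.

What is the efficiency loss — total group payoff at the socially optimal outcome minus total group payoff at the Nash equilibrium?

The private return per contributed unit is 3.8/4 = 0.9500 < 1 for every player regardless of endowment, so the Nash equilibrium is zero contribution and the group total is Σ E_j = 37 + 23 + 21 + 9 = 90.
Each contributed unit returns 3.800 to the group, so the social optimum is full contribution by everyone: group total = 3.800 × 90 = 342.00.
Efficiency loss = (3.800 − 1) × 90 = 252.00.

252.00 credits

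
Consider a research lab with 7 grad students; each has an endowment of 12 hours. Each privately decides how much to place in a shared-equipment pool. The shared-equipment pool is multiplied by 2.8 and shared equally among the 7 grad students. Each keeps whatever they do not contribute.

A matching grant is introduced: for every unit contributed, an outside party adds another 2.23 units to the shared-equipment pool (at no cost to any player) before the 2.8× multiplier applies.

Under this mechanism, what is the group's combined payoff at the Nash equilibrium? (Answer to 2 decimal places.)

Under the mechanism each unit contributed yields 2.8 × 3.23 / 7 = 1.2920 back to its contributor per unit of net cost, which exceeds 1, making full contribution the dominant choice for everyone.
At the Nash equilibrium everyone contributes 12. Group total payoff = 2.8 × 3.23 × 84 = 759.70.

759.70 hours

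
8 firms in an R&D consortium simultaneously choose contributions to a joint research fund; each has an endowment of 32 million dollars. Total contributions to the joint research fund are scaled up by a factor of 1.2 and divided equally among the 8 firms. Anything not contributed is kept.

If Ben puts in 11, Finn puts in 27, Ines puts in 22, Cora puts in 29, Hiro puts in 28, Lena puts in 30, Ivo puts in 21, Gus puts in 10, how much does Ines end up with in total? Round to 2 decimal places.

36.70 million dollars

Total contributed: 11 + 27 + 22 + 29 + 28 + 30 + 21 + 10 = 178.
Each receives 1.2 × 178 / 8 = 26.70 from the joint research fund.
Ines keeps 32 − 22 = 10, so Ines's payoff is 10 + 26.70 = 36.70.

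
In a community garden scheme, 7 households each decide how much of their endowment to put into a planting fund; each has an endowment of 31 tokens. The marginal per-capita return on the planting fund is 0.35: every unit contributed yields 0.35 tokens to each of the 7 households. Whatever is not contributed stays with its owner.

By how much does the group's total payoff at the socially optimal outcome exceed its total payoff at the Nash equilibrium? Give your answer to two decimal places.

314.65 tokens

The private return per contributed unit is 0.35 < 1, so contributing 0 is dominant for every player. At the Nash equilibrium everyone keeps their 31, and the group total is 7 × 31 = 217.
Each contributed unit returns 2.450 to the group as a whole (0.35 to each of 7 players), which exceeds 1, so the social optimum is full contribution: group total = 2.450 × 217 = 531.65.
Efficiency loss = 531.65 − 217 = 314.65.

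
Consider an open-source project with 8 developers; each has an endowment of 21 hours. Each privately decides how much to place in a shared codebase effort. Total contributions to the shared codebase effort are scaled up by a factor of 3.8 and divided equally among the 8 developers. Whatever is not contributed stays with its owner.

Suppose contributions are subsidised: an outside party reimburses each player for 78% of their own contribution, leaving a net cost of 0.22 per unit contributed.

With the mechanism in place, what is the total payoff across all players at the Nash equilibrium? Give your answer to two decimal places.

769.44 hours

With the mechanism, a contributed unit returns (3.8/8) / 0.22 = 2.1591 per unit of net cost to the contributor — now above 1 — so contributing fully is weakly dominant for every player.
At the Nash equilibrium everyone contributes 21. Group total payoff = 8 × (21 × 0.78 + 3.8 × 21) = 769.44.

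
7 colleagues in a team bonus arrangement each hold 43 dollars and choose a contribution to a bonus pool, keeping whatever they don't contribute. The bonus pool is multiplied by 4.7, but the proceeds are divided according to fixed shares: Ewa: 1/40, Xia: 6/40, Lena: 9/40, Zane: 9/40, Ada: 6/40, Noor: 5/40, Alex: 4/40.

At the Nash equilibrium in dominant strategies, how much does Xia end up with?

For player j, contributing a unit is worthwhile iff 4.7 × (j's share) ≥ 1, i.e. iff j's share is at least 0.2128.
The shares above 0.2128 belong to Lena and Zane, contributing 43 each; the remaining 5 contribute 0. Total contributed: 86.
Xia keeps 43 and receives 4.7 × 86 × 6/40 = 60.63 from the bonus pool, for a payoff of 103.63.

103.63 dollars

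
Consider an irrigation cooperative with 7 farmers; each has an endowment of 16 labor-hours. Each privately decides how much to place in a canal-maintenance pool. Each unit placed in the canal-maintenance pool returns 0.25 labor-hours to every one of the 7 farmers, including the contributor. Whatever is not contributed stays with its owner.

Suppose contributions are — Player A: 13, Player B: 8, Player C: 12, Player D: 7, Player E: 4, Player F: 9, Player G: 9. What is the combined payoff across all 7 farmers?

158.50 labor-hours

Total contributed: 13 + 8 + 12 + 7 + 4 + 9 + 9 = 62; total kept: 7 × 16 − 62 = 50.
The canal-maintenance pool pays out 0.25 × 7 × 62 = 108.50 in aggregate.
Group total = 50 + 108.50 = 158.50.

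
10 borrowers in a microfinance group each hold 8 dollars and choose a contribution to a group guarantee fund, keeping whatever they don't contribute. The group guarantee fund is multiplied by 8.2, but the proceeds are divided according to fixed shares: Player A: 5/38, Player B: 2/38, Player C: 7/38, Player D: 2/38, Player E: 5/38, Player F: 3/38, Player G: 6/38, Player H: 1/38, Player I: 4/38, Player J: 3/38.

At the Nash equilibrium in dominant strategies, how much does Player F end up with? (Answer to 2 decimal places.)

28.72 dollars

For player j, contributing a unit is worthwhile iff 8.2 × (j's share) ≥ 1, i.e. iff j's share is at least 0.1220.
Player A, Player C, Player E and Player G are above the threshold, contributing 8 each; the remaining 6 contribute 0. Total contributed: 32.
Player F keeps 8 and receives 8.2 × 32 × 3/38 = 20.72 from the group guarantee fund, for a payoff of 28.72.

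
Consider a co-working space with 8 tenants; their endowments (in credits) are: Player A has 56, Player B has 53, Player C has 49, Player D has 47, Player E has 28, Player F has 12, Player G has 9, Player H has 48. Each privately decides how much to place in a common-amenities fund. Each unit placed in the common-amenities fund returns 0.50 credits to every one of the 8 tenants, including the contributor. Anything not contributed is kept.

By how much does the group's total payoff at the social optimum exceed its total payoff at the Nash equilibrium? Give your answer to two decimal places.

906.00 credits

The private return per contributed unit is 0.50 < 1 for everyone, so the Nash equilibrium is zero contribution and the group total is Σ E_j = 56 + 53 + 49 + 47 + 28 + 12 + 9 + 48 = 302.
Each contributed unit returns 4.000 to the group, so the social optimum is full contribution by everyone: group total = 4.000 × 302 = 1208.00.
Efficiency loss = (4.000 − 1) × 302 = 906.00.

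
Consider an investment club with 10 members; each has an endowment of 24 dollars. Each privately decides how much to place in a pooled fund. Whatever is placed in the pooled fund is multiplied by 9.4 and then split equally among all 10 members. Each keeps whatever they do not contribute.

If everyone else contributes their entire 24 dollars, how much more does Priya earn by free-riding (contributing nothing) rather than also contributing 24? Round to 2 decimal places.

1.44 dollars

Switching from a contribution of 24 to 0 lets Priya keep an extra 24 dollars, but lowers the pooled fund by 24, which costs Priya their own share of that drop: 9.4/10 × 24 = 22.56.
Net gain = 24 − 22.56 = 1.44. The private return per contributed unit (0.9400) is below 1, so free-riding is indeed the best response regardless of what the others do.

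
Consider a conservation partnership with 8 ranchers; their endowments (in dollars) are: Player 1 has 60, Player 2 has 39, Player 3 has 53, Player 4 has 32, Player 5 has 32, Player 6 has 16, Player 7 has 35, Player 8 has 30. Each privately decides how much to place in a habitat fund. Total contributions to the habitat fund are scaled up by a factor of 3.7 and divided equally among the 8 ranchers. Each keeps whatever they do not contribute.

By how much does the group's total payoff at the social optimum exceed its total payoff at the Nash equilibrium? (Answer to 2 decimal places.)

801.90 dollars

The private return per contributed unit is 3.7/8 = 0.4625 < 1 for every player regardless of endowment, so the Nash equilibrium is zero contribution and the group total is Σ E_j = 60 + 39 + 53 + 32 + 32 + 16 + 35 + 30 = 297.
Each contributed unit returns 3.700 to the group, so the social optimum is full contribution by everyone: group total = 3.700 × 297 = 1098.90.
Efficiency loss = (3.700 − 1) × 297 = 801.90.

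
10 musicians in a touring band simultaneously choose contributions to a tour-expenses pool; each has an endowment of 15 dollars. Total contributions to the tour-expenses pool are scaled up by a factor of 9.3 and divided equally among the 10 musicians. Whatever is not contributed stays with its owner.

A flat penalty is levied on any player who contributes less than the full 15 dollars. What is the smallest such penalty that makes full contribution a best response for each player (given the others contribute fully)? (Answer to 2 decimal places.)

1.05 dollars

Given the others contribute fully, the best deviation is to contribute 0 (any partial contribution still incurs the fine and gives up units whose private return 0.9300 is below 1).
Deviating from 15 to 0 saves 15 dollars but forfeits the deviator's share of the drop in the tour-expenses pool: 9.3/10 × 15 = 13.95.
So the deviation gain is 15 − 13.95 = 1.05, and the fine must be at least 1.05 dollars to wipe it out.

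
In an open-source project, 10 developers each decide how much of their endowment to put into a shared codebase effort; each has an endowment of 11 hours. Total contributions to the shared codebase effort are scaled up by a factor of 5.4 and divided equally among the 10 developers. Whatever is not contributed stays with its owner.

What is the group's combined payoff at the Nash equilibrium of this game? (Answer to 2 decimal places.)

Each contributed unit returns 5.4/10 = 0.5400 to its contributor — below 1 — so contributing 0 is dominant for every player. At the Nash equilibrium everyone keeps their 11, and the group total is 10 × 11 = 110.

110.00 hours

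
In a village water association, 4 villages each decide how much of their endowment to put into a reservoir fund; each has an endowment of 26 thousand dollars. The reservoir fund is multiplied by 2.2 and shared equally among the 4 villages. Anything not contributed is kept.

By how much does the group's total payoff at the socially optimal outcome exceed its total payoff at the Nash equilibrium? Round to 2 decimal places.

Each contributed unit returns 2.2/4 = 0.5500 to its contributor — below 1 — so contributing 0 is dominant for every player. At the Nash equilibrium everyone keeps their 26, and the group total is 4 × 26 = 104.
Each contributed unit returns 2.200 to the group as a whole (0.5500 to each of 4 players), which exceeds 1, so the social optimum is full contribution: group total = 2.200 × 104 = 228.80.
Efficiency loss = 228.80 − 104 = 124.80.

124.80 thousand dollars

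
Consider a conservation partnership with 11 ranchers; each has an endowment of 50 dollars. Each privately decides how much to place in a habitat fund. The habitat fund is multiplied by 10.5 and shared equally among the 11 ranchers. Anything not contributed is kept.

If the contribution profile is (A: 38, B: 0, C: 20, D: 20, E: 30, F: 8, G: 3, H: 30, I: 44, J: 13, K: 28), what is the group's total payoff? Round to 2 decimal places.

Total contributed: 38 + 0 + 20 + 20 + 30 + 8 + 3 + 30 + 44 + 13 + 28 = 234; total kept: 11 × 50 − 234 = 316.
The habitat fund pays out 10.5 × 234 = 2457.00 in aggregate.
Group total = 316 + 2457.00 = 2773.00.

2773.00 dollars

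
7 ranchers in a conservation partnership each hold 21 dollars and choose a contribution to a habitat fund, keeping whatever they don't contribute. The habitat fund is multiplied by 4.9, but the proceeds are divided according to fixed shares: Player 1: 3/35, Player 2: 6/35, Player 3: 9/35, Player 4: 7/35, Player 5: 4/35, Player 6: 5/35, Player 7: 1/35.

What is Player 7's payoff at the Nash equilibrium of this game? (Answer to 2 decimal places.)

Each unit j contributes comes back to j as 4.9 × (j's share), so j prefers to contribute only if that share exceeds 1/4.9 = 0.2041; otherwise keeping the unit dominates.
Player 3 alone (share 9/35) is above the threshold, contributing 21; the remaining 6 contribute 0. Total contributed: 21.
Player 7 keeps 21 and receives 4.9 × 21 × 1/35 = 2.94 from the habitat fund, for a payoff of 23.94.

23.94 dollars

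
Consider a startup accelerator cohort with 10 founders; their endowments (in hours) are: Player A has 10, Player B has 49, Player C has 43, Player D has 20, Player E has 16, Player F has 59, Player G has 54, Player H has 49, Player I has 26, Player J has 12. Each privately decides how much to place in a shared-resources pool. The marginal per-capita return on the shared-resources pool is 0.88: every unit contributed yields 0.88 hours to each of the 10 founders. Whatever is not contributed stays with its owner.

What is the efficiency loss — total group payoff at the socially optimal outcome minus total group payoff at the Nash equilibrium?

2636.40 hours

The private return per contributed unit is 0.88 < 1 for everyone, so the Nash equilibrium is zero contribution and the group total is Σ E_j = 10 + 49 + 43 + 20 + 16 + 59 + 54 + 49 + 26 + 12 = 338.
Each contributed unit returns 8.800 to the group, so the social optimum is full contribution by everyone: group total = 8.800 × 338 = 2974.40.
Efficiency loss = (8.800 − 1) × 338 = 2636.40.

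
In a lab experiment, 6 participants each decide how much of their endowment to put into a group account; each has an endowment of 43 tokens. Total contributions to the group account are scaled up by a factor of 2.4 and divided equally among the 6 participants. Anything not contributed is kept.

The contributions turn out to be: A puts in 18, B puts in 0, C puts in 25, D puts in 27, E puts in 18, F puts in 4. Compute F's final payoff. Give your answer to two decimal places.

75.80 tokens

Total contributed: 18 + 0 + 25 + 27 + 18 + 4 = 92.
Each receives 2.4 × 92 / 6 = 36.80 from the group account.
F keeps 43 − 4 = 39, so F's payoff is 39 + 36.80 = 75.80.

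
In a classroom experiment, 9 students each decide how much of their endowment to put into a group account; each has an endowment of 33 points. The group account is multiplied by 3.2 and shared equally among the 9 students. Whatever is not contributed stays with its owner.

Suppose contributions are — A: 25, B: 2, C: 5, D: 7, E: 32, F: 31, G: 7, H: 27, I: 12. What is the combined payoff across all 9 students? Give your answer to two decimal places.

Total contributed: 25 + 2 + 5 + 7 + 32 + 31 + 7 + 27 + 12 = 148; total kept: 9 × 33 − 148 = 149.
The group account pays out 3.2 × 148 = 473.60 in aggregate.
Group total = 149 + 473.60 = 622.60.

622.60 points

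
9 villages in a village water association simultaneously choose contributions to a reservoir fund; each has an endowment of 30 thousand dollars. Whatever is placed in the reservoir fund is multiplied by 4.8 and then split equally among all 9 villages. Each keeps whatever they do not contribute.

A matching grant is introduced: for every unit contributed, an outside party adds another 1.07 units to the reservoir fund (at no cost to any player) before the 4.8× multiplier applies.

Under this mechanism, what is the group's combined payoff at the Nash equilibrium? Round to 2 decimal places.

With the mechanism, a contributed unit returns 4.8 × 2.07 / 9 = 1.1040 per unit of net cost to the contributor — now above 1 — so contributing fully is weakly dominant for every player.
So the Nash equilibrium is full contribution by all 9; the group earns 4.8 × 2.07 × 270 = 2682.72.

2682.72 thousand dollars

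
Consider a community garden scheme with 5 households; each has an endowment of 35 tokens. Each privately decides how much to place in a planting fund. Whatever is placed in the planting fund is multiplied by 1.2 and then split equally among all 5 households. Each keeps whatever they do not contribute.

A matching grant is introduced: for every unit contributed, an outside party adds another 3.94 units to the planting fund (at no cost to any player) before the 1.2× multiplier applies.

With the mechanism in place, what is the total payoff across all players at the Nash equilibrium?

1037.40 tokens

With the mechanism, a contributed unit returns 1.2 × 4.94 / 5 = 1.1856 per unit of net cost to the contributor — now above 1 — so contributing fully is weakly dominant for every player.
At the Nash equilibrium everyone contributes 35. Group total payoff = 1.2 × 4.94 × 175 = 1037.40.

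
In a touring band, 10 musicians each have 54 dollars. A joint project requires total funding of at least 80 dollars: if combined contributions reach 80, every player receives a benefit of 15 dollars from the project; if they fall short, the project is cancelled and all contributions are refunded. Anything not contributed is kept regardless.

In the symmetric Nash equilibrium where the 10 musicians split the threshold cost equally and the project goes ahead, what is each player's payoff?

61 dollars

Equal share of the threshold: 80/10 = 8.
At this profile no one gains by cutting their contribution: any cut drops the total below 80, the project is cancelled, contributions are refunded, and the deviator ends with 54, which is less than 54 − 8 + 15 = 61. Contributing more than 8 just wastes the excess. So contributing exactly 8 is a best response.
Each player's payoff: 54 − 8 + 15 = 61.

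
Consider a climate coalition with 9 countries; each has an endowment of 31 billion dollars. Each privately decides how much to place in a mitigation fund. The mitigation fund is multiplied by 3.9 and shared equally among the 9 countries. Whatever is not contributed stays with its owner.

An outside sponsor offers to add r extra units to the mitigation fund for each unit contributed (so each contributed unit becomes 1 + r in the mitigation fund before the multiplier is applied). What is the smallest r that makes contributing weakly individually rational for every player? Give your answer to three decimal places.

1.308

With matching at rate r, one contributed unit becomes (1 + r) in the mitigation fund and returns 3.9 × (1 + r) / 9 to the contributor.
Setting this equal to 1: 1 + r = 9/3.9 = 2.3077.
So the minimum matching rate is r = 2.3077 − 1 = 1.308.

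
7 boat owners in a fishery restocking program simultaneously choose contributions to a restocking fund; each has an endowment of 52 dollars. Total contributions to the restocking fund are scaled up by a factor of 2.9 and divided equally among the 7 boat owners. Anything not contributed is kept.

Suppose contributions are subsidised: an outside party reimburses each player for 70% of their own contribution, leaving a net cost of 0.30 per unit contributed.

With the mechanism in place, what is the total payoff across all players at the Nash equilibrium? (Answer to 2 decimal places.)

1310.40 dollars

The effective private return per unit is now (2.9/7) / 0.30 = 1.3810 > 1, so every player's dominant strategy flips to full contribution.
So the Nash equilibrium is full contribution by all 7; the group earns 7 × (52 × 0.70 + 2.9 × 52) = 1310.40.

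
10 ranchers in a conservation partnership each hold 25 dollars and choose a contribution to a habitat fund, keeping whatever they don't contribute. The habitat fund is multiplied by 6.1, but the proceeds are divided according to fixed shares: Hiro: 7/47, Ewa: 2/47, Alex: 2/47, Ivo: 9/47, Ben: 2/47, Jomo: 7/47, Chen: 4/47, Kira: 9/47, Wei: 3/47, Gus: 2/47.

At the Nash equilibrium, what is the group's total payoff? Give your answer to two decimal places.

505.00 dollars

Each unit j contributes comes back to j as 6.1 × (j's share), so j prefers to contribute only if that share exceeds 1/6.1 = 0.1639; otherwise keeping the unit dominates.
The shares above 0.1639 belong to Ivo and Kira, contributing 25 each; the remaining 8 contribute 0. Total contributed: 50.
The habitat fund pays out 6.1 × 50 = 305.00 in total (split across the unequal shares, but the aggregate is all that matters for the group sum).
The 8 free-riders keep 25 each, adding 200. Group total = 200 + 305.00 = 505.00.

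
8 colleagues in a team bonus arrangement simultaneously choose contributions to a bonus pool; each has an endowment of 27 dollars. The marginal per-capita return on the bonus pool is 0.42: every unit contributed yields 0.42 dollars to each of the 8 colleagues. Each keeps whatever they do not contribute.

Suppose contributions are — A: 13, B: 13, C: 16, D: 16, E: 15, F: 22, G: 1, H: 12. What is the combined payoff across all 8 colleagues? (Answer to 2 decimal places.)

Total contributed: 13 + 13 + 16 + 16 + 15 + 22 + 1 + 12 = 108; total kept: 8 × 27 − 108 = 108.
The bonus pool pays out 0.42 × 8 × 108 = 362.88 in aggregate.
Group total = 108 + 362.88 = 470.88.

470.88 dollars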